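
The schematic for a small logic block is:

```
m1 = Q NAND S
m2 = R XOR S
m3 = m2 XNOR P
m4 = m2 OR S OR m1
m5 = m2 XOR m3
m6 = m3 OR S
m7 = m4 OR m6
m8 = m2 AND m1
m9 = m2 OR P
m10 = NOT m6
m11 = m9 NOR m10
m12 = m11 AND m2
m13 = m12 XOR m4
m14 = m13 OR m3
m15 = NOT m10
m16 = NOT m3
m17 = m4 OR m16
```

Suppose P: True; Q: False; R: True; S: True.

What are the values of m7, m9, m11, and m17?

m1 = Q NAND S = False NAND True = True
m2 = R XOR S = True XOR True = False
m3 = m2 XNOR P = False XNOR True = False
m4 = m2 OR S OR m1 = False OR True OR True = True
m6 = m3 OR S = False OR True = True
m7 = m4 OR m6 = True OR True = True
m9 = m2 OR P = False OR True = True
m10 = NOT m6 = NOT True = False
m11 = m9 NOR m10 = True NOR False = False
m16 = NOT m3 = NOT False = True
m17 = m4 OR m16 = True OR True = True

m7 = True, m9 = True, m11 = False, m17 = True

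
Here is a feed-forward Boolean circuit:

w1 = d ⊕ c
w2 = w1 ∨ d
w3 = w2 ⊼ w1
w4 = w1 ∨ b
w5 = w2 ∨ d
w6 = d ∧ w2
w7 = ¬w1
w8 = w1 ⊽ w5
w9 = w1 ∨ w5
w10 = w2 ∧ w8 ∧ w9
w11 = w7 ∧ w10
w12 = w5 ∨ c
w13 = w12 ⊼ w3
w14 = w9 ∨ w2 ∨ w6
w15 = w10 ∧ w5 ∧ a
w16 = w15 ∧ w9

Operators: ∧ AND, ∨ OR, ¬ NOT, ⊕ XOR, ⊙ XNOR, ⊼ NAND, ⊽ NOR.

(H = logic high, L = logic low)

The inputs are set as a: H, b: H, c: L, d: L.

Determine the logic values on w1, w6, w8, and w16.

w1 = L; w6 = L; w8 = H; w16 = L

w1 = d XOR c = L XOR L = L
w2 = w1 OR d = L OR L = L
w5 = w2 OR d = L OR L = L
w6 = d AND w2 = L AND L = L
w8 = w1 NOR w5 = L NOR L = H
w9 = w1 OR w5 = L OR L = L
w10 = w2 AND w8 AND w9 = L AND H AND L = L
w15 = w10 AND w5 AND a = L AND L AND H = L
w16 = w15 AND w9 = L AND L = L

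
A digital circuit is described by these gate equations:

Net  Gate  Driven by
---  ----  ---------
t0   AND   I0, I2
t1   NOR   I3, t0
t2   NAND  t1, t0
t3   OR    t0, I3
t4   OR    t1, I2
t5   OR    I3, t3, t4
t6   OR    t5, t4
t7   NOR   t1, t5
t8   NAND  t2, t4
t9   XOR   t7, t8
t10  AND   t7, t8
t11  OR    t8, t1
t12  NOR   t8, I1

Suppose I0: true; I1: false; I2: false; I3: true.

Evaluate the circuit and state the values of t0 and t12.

t0 = I0 AND I2 = true AND false = false
t1 = I3 NOR t0 = true NOR false = false
t2 = t1 NAND t0 = false NAND false = true
t4 = t1 OR I2 = false OR false = false
t8 = t2 NAND t4 = true NAND false = true
t12 = t8 NOR I1 = true NOR false = false

t0 = false, t12 = false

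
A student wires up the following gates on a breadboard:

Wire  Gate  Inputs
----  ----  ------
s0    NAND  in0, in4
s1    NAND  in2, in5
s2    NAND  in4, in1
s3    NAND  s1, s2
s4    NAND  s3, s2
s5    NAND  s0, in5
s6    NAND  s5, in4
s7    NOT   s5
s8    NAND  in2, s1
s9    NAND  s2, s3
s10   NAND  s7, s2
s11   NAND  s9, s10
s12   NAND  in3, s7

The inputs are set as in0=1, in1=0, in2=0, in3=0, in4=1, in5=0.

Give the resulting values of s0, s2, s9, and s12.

s0 = 0; s2 = 1; s9 = 1; s12 = 1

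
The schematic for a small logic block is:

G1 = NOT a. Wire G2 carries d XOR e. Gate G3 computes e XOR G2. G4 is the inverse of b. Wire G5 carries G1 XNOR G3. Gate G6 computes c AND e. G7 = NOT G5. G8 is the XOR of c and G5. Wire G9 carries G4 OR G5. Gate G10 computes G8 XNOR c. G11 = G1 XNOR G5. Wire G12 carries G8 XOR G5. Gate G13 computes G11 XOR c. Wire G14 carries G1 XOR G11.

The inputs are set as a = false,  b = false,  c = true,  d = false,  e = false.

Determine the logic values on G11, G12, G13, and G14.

G1 = NOT a = NOT false = true
G2 = d XOR e = false XOR false = false
G3 = e XOR G2 = false XOR false = false
G5 = G1 XNOR G3 = true XNOR false = false
G8 = c XOR G5 = true XOR false = true
G11 = G1 XNOR G5 = true XNOR false = false
G12 = G8 XOR G5 = true XOR false = true
G13 = G11 XOR c = false XOR true = true
G14 = G1 XOR G11 = true XOR false = true

G11 = false  G12 = true  G13 = true  G14 = true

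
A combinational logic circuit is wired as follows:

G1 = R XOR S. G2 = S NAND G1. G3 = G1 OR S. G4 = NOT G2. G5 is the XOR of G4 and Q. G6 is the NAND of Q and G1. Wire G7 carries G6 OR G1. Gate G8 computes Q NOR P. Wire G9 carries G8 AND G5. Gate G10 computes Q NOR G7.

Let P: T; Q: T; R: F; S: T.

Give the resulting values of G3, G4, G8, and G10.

G3 = T  G4 = T  G8 = F  G10 = F

G1 = R XOR S = F XOR T = T
G2 = S NAND G1 = T NAND T = F
G3 = G1 OR S = T OR T = T
G4 = NOT G2 = NOT F = T
G6 = Q NAND G1 = T NAND T = F
G7 = G6 OR G1 = F OR T = T
G8 = Q NOR P = T NOR T = F
G10 = Q NOR G7 = T NOR T = F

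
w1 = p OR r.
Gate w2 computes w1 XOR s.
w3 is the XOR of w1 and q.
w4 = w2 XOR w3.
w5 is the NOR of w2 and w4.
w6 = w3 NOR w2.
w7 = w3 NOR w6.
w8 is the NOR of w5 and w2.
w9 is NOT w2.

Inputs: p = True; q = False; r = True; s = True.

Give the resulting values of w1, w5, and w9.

w1 = True  w5 = False  w9 = True

w1 = p OR r = True OR True = True
w2 = w1 XOR s = True XOR True = False
w3 = w1 XOR q = True XOR False = True
w4 = w2 XOR w3 = False XOR True = True
w5 = w2 NOR w4 = False NOR True = False
w9 = NOT w2 = NOT False = True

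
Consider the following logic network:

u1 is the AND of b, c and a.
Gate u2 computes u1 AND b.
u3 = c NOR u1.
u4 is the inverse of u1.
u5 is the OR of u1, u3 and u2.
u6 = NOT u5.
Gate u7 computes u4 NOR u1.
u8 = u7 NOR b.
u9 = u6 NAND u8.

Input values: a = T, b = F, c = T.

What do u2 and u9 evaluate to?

u1 = b AND c AND a = F AND T AND T = F
u2 = u1 AND b = F AND F = F
u3 = c NOR u1 = T NOR F = F
u4 = NOT u1 = NOT F = T
u5 = u1 OR u3 OR u2 = F OR F OR F = F
u6 = NOT u5 = NOT F = T
u7 = u4 NOR u1 = T NOR F = F
u8 = u7 NOR b = F NOR F = T
u9 = u6 NAND u8 = T NAND T = F

u2 = F; u9 = F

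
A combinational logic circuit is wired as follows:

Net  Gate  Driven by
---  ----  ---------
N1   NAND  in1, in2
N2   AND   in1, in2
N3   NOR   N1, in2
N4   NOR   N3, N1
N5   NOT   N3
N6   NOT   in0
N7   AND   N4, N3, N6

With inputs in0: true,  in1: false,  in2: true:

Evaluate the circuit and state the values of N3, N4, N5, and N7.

N3 = false  N4 = false  N5 = true  N7 = false

N1 = in1 NAND in2 = false NAND true = true
N3 = N1 NOR in2 = true NOR true = false
N4 = N3 NOR N1 = false NOR true = false
N5 = NOT N3 = NOT false = true
N6 = NOT in0 = NOT true = false
N7 = N4 AND N3 AND N6 = false AND false AND false = false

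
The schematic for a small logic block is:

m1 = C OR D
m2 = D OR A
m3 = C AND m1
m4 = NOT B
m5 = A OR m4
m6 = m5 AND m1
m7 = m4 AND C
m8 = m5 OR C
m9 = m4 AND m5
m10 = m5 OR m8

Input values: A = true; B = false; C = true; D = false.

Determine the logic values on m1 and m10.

m1 = C OR D = true OR false = true
m4 = NOT B = NOT false = true
m5 = A OR m4 = true OR true = true
m8 = m5 OR C = true OR true = true
m10 = m5 OR m8 = true OR true = true

m1 = true, m10 = true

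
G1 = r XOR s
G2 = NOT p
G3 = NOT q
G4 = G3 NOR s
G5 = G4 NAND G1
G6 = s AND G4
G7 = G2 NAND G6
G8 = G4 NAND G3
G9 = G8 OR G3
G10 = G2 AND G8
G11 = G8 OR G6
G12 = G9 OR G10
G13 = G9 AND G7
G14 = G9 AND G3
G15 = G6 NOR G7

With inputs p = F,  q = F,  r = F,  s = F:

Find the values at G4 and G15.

G4 = F; G15 = F

G2 = NOT p = NOT F = T
G3 = NOT q = NOT F = T
G4 = G3 NOR s = T NOR F = F
G6 = s AND G4 = F AND F = F
G7 = G2 NAND G6 = T NAND F = T
G15 = G6 NOR G7 = F NOR T = F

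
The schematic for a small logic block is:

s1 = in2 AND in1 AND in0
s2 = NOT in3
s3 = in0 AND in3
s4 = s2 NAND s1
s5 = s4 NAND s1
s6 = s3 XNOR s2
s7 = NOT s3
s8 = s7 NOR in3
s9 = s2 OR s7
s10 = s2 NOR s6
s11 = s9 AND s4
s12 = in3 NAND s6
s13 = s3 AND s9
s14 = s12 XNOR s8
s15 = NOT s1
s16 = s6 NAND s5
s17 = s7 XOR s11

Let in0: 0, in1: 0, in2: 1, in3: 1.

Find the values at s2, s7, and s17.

s2 = 0; s7 = 1; s17 = 0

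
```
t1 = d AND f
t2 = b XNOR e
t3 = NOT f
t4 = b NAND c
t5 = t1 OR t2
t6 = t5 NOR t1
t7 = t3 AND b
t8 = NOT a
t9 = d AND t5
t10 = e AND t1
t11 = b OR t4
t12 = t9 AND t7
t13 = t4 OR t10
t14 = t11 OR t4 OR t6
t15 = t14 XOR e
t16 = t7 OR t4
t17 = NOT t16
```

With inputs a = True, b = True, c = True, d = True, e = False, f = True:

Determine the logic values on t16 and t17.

t3 = NOT f = NOT True = False
t4 = b NAND c = True NAND True = False
t7 = t3 AND b = False AND True = False
t16 = t7 OR t4 = False OR False = False
t17 = NOT t16 = NOT False = True

t16 = False, t17 = True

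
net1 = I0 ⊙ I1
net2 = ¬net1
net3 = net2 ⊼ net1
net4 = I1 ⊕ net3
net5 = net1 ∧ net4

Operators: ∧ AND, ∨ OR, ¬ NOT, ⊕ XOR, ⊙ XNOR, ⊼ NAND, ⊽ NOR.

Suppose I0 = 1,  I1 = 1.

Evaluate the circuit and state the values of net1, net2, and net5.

net1 = 1  net2 = 0  net5 = 0

net1 = I0 XNOR I1 = 1 XNOR 1 = 1
net2 = NOT net1 = NOT 1 = 0
net3 = net2 NAND net1 = 0 NAND 1 = 1
net4 = I1 XOR net3 = 1 XOR 1 = 0
net5 = net1 AND net4 = 1 AND 0 = 0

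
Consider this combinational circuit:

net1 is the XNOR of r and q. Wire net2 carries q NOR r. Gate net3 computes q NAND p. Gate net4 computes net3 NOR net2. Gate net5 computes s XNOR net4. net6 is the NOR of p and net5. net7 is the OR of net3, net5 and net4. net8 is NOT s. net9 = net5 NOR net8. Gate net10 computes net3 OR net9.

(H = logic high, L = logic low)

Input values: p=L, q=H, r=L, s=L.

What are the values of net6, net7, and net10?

net6 = L, net7 = H, net10 = H

net2 = q NOR r = H NOR L = L
net3 = q NAND p = H NAND L = H
net4 = net3 NOR net2 = H NOR L = L
net5 = s XNOR net4 = L XNOR L = H
net6 = p NOR net5 = L NOR H = L
net7 = net3 OR net5 OR net4 = H OR H OR L = H
net8 = NOT s = NOT L = H
net9 = net5 NOR net8 = H NOR H = L
net10 = net3 OR net9 = H OR L = H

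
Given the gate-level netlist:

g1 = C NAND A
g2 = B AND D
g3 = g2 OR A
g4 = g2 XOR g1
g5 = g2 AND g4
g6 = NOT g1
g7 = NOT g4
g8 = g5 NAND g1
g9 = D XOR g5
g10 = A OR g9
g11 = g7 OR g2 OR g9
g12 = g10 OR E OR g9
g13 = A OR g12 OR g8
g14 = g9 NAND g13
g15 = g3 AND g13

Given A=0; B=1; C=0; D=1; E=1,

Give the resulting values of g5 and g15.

g5 = 0, g15 = 1

g1 = C NAND A = 0 NAND 0 = 1
g2 = B AND D = 1 AND 1 = 1
g3 = g2 OR A = 1 OR 0 = 1
g4 = g2 XOR g1 = 1 XOR 1 = 0
g5 = g2 AND g4 = 1 AND 0 = 0
g8 = g5 NAND g1 = 0 NAND 1 = 1
g9 = D XOR g5 = 1 XOR 0 = 1
g10 = A OR g9 = 0 OR 1 = 1
g12 = g10 OR E OR g9 = 1 OR 1 OR 1 = 1
g13 = A OR g12 OR g8 = 0 OR 1 OR 1 = 1
g15 = g3 AND g13 = 1 AND 1 = 1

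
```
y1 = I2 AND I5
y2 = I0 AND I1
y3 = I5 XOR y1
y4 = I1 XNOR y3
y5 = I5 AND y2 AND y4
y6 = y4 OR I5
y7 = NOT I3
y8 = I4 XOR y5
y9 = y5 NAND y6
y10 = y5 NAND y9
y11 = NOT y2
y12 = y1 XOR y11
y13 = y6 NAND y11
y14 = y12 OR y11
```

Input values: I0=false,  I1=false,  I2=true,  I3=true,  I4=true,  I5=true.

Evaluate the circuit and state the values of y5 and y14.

y5 = false, y14 = true

y1 = I2 AND I5 = true AND true = true
y2 = I0 AND I1 = false AND false = false
y3 = I5 XOR y1 = true XOR true = false
y4 = I1 XNOR y3 = false XNOR false = true
y5 = I5 AND y2 AND y4 = true AND false AND true = false
y11 = NOT y2 = NOT false = true
y12 = y1 XOR y11 = true XOR true = false
y14 = y12 OR y11 = false OR true = true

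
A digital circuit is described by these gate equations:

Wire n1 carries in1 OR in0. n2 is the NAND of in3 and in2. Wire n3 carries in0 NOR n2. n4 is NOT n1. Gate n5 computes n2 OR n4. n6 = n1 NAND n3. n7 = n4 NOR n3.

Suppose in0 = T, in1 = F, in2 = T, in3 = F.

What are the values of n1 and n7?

n1 = T  n7 = T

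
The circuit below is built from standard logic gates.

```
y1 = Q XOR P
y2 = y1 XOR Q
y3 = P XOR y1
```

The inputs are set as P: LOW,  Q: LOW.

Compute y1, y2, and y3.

y1 = LOW; y2 = LOW; y3 = LOW

y1 = Q XOR P = LOW XOR LOW = LOW
y2 = y1 XOR Q = LOW XOR LOW = LOW
y3 = P XOR y1 = LOW XOR LOW = LOW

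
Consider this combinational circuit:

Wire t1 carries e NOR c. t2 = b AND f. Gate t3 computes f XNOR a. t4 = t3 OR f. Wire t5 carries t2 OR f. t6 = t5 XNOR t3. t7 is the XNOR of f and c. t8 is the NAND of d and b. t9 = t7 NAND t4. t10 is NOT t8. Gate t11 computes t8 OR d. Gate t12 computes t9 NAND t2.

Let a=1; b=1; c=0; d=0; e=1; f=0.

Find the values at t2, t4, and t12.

t2 = 0; t4 = 0; t12 = 1

t2 = b AND f = 1 AND 0 = 0
t3 = f XNOR a = 0 XNOR 1 = 0
t4 = t3 OR f = 0 OR 0 = 0
t7 = f XNOR c = 0 XNOR 0 = 1
t9 = t7 NAND t4 = 1 NAND 0 = 1
t12 = t9 NAND t2 = 1 NAND 0 = 1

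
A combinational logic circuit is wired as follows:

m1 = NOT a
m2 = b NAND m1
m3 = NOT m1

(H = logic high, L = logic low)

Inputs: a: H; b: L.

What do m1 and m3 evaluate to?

m1 = NOT a = NOT H = L
m3 = NOT m1 = NOT L = H

m1 = L; m3 = H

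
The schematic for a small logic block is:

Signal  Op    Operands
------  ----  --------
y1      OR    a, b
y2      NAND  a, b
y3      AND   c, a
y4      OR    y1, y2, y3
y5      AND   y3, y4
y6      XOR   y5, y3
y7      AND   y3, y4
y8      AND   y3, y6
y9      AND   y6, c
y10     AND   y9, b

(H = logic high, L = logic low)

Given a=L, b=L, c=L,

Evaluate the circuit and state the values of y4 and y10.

y4 = H, y10 = L

y1 = a OR b = L OR L = L
y2 = a NAND b = L NAND L = H
y3 = c AND a = L AND L = L
y4 = y1 OR y2 OR y3 = L OR H OR L = H
y5 = y3 AND y4 = L AND H = L
y6 = y5 XOR y3 = L XOR L = L
y9 = y6 AND c = L AND L = L
y10 = y9 AND b = L AND L = L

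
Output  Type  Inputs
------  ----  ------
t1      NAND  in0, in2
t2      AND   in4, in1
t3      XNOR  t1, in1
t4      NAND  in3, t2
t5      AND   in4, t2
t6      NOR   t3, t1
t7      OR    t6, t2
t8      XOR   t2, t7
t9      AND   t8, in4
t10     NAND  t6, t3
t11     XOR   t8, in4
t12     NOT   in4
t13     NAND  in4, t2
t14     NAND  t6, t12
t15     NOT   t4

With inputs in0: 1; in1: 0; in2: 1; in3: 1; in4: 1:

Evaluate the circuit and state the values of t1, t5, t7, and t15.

t1 = in0 NAND in2 = 1 NAND 1 = 0
t2 = in4 AND in1 = 1 AND 0 = 0
t3 = t1 XNOR in1 = 0 XNOR 0 = 1
t4 = in3 NAND t2 = 1 NAND 0 = 1
t5 = in4 AND t2 = 1 AND 0 = 0
t6 = t3 NOR t1 = 1 NOR 0 = 0
t7 = t6 OR t2 = 0 OR 0 = 0
t15 = NOT t4 = NOT 1 = 0

t1 = 0, t5 = 0, t7 = 0, t15 = 0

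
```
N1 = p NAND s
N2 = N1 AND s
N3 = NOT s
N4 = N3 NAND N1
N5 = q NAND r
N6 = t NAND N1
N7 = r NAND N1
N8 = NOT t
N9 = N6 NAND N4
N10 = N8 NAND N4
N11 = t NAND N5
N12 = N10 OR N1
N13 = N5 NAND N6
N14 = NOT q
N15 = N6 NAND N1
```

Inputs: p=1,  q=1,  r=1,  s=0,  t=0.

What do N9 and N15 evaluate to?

N1 = p NAND s = 1 NAND 0 = 1
N3 = NOT s = NOT 0 = 1
N4 = N3 NAND N1 = 1 NAND 1 = 0
N6 = t NAND N1 = 0 NAND 1 = 1
N9 = N6 NAND N4 = 1 NAND 0 = 1
N15 = N6 NAND N1 = 1 NAND 1 = 0

N9 = 1; N15 = 0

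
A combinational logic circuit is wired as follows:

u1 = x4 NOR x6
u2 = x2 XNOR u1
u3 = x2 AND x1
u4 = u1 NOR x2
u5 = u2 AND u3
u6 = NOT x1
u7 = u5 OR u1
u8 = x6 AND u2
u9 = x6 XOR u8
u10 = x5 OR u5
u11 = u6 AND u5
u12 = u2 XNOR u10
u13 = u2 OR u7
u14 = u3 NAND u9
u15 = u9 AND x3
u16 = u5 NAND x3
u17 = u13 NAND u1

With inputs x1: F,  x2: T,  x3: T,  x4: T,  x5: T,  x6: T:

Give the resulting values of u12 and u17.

u12 = F  u17 = T

u1 = x4 NOR x6 = T NOR T = F
u2 = x2 XNOR u1 = T XNOR F = F
u3 = x2 AND x1 = T AND F = F
u5 = u2 AND u3 = F AND F = F
u7 = u5 OR u1 = F OR F = F
u10 = x5 OR u5 = T OR F = T
u12 = u2 XNOR u10 = F XNOR T = F
u13 = u2 OR u7 = F OR F = F
u17 = u13 NAND u1 = F NAND F = T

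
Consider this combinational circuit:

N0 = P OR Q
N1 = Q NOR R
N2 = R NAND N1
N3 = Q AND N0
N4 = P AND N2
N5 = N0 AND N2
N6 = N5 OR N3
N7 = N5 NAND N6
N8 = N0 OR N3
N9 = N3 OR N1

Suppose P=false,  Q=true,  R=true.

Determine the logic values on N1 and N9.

N1 = false  N9 = true

N0 = P OR Q = false OR true = true
N1 = Q NOR R = true NOR true = false
N3 = Q AND N0 = true AND true = true
N9 = N3 OR N1 = true OR false = true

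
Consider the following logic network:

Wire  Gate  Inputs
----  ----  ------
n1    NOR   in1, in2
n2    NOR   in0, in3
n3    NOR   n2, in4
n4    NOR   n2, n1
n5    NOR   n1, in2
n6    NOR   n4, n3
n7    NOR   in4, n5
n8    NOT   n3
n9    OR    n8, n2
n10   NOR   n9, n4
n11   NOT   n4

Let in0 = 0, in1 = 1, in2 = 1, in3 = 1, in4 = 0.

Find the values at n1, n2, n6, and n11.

n1 = in1 NOR in2 = 1 NOR 1 = 0
n2 = in0 NOR in3 = 0 NOR 1 = 0
n3 = n2 NOR in4 = 0 NOR 0 = 1
n4 = n2 NOR n1 = 0 NOR 0 = 1
n6 = n4 NOR n3 = 1 NOR 1 = 0
n11 = NOT n4 = NOT 1 = 0

n1 = 0, n2 = 0, n6 = 0, n11 = 0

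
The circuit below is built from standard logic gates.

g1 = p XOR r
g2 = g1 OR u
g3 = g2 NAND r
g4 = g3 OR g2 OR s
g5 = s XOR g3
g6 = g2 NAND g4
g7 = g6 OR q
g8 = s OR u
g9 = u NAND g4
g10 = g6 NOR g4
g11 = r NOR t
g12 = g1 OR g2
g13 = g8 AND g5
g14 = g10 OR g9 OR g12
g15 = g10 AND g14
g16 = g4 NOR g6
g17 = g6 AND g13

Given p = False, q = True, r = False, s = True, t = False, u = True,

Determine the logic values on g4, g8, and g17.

g4 = True; g8 = True; g17 = False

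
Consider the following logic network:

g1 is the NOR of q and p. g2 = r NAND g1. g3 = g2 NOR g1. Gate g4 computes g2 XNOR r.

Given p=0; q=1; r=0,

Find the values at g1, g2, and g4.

g1 = q NOR p = 1 NOR 0 = 0
g2 = r NAND g1 = 0 NAND 0 = 1
g4 = g2 XNOR r = 1 XNOR 0 = 0

g1 = 0, g2 = 1, g4 = 0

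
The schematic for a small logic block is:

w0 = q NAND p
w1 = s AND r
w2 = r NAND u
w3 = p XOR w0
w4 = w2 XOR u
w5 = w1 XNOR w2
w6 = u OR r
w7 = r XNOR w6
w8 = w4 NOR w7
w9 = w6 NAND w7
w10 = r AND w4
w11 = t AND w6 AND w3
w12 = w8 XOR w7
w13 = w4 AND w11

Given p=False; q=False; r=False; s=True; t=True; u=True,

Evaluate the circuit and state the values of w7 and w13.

w0 = q NAND p = False NAND False = True
w2 = r NAND u = False NAND True = True
w3 = p XOR w0 = False XOR True = True
w4 = w2 XOR u = True XOR True = False
w6 = u OR r = True OR False = True
w7 = r XNOR w6 = False XNOR True = False
w11 = t AND w6 AND w3 = True AND True AND True = True
w13 = w4 AND w11 = False AND True = False

w7 = False; w13 = False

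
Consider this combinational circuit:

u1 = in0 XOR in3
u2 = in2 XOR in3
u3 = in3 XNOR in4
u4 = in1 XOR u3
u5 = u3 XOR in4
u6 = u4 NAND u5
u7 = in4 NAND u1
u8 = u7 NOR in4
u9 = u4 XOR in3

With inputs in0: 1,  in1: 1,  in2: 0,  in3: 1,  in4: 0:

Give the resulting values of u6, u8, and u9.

u6 = 1, u8 = 0, u9 = 0

u1 = in0 XOR in3 = 1 XOR 1 = 0
u3 = in3 XNOR in4 = 1 XNOR 0 = 0
u4 = in1 XOR u3 = 1 XOR 0 = 1
u5 = u3 XOR in4 = 0 XOR 0 = 0
u6 = u4 NAND u5 = 1 NAND 0 = 1
u7 = in4 NAND u1 = 0 NAND 0 = 1
u8 = u7 NOR in4 = 1 NOR 0 = 0
u9 = u4 XOR in3 = 1 XOR 1 = 0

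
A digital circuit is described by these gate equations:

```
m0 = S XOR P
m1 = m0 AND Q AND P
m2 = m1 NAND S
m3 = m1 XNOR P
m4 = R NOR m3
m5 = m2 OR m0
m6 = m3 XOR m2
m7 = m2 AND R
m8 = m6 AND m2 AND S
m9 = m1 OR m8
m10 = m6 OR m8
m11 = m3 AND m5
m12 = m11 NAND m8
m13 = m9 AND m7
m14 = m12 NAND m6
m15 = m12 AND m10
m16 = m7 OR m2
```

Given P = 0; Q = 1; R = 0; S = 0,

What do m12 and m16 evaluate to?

m12 = 1; m16 = 1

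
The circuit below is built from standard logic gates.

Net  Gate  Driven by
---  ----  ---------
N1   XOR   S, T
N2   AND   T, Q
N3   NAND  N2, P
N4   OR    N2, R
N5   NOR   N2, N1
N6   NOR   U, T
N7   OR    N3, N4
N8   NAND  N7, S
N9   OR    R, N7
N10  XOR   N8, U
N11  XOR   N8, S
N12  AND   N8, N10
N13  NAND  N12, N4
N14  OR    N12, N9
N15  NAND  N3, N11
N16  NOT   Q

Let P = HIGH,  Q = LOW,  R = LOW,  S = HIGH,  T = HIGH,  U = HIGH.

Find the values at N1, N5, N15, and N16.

N1 = LOW  N5 = HIGH  N15 = LOW  N16 = HIGH

N1 = S XOR T = HIGH XOR HIGH = LOW
N2 = T AND Q = HIGH AND LOW = LOW
N3 = N2 NAND P = LOW NAND HIGH = HIGH
N4 = N2 OR R = LOW OR LOW = LOW
N5 = N2 NOR N1 = LOW NOR LOW = HIGH
N7 = N3 OR N4 = HIGH OR LOW = HIGH
N8 = N7 NAND S = HIGH NAND HIGH = LOW
N11 = N8 XOR S = LOW XOR HIGH = HIGH
N15 = N3 NAND N11 = HIGH NAND HIGH = LOW
N16 = NOT Q = NOT LOW = HIGH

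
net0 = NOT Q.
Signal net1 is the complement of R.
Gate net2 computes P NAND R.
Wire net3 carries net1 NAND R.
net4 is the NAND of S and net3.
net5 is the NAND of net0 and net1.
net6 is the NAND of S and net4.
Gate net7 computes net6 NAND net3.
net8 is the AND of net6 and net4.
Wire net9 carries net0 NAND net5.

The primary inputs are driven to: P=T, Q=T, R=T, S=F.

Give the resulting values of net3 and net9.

net0 = NOT Q = NOT T = F
net1 = NOT R = NOT T = F
net3 = net1 NAND R = F NAND T = T
net5 = net0 NAND net1 = F NAND F = T
net9 = net0 NAND net5 = F NAND T = T

net3 = T, net9 = T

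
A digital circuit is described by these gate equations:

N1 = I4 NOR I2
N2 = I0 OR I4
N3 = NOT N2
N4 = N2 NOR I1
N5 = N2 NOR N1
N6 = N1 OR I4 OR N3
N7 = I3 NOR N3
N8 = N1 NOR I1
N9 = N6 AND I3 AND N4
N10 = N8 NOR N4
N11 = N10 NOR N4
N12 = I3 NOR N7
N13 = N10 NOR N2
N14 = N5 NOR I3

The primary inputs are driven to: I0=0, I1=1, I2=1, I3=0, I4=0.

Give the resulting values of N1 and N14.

N1 = 0, N14 = 0

N1 = I4 NOR I2 = 0 NOR 1 = 0
N2 = I0 OR I4 = 0 OR 0 = 0
N5 = N2 NOR N1 = 0 NOR 0 = 1
N14 = N5 NOR I3 = 1 NOR 0 = 0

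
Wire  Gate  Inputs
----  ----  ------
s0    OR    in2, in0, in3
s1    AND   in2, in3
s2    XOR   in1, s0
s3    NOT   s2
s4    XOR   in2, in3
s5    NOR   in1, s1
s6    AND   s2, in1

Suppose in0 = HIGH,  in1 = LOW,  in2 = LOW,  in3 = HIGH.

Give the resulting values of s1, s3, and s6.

s1 = LOW; s3 = LOW; s6 = LOW

s0 = in2 OR in0 OR in3 = LOW OR HIGH OR HIGH = HIGH
s1 = in2 AND in3 = LOW AND HIGH = LOW
s2 = in1 XOR s0 = LOW XOR HIGH = HIGH
s3 = NOT s2 = NOT HIGH = LOW
s6 = s2 AND in1 = HIGH AND LOW = LOW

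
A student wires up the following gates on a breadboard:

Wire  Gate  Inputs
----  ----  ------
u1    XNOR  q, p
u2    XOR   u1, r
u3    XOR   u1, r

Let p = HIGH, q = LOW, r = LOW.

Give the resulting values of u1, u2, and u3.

u1 = q XNOR p = LOW XNOR HIGH = LOW
u2 = u1 XOR r = LOW XOR LOW = LOW
u3 = u1 XOR r = LOW XOR LOW = LOW

u1 = LOW; u2 = LOW; u3 = LOW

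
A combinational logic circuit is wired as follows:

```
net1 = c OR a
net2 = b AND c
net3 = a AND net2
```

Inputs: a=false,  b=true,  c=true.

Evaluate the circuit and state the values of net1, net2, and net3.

net1 = c OR a = true OR false = true
net2 = b AND c = true AND true = true
net3 = a AND net2 = false AND true = false

net1 = true, net2 = true, net3 = false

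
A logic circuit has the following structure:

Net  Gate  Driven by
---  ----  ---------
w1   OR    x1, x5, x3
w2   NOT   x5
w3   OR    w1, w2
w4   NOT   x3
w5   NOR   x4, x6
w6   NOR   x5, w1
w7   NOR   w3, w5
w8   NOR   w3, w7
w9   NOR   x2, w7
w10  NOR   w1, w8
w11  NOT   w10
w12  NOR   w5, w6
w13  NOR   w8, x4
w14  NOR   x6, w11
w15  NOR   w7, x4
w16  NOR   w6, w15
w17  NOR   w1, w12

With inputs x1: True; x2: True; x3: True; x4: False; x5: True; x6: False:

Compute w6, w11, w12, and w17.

w6 = False; w11 = True; w12 = False; w17 = False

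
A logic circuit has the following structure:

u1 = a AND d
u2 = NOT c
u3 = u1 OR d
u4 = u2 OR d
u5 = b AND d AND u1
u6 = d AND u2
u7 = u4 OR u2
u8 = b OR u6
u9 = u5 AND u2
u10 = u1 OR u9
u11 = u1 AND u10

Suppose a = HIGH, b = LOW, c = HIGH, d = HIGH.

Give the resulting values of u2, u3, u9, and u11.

u1 = a AND d = HIGH AND HIGH = HIGH
u2 = NOT c = NOT HIGH = LOW
u3 = u1 OR d = HIGH OR HIGH = HIGH
u5 = b AND d AND u1 = LOW AND HIGH AND HIGH = LOW
u9 = u5 AND u2 = LOW AND LOW = LOW
u10 = u1 OR u9 = HIGH OR LOW = HIGH
u11 = u1 AND u10 = HIGH AND HIGH = HIGH

u2 = LOW  u3 = HIGH  u9 = LOW  u11 = HIGH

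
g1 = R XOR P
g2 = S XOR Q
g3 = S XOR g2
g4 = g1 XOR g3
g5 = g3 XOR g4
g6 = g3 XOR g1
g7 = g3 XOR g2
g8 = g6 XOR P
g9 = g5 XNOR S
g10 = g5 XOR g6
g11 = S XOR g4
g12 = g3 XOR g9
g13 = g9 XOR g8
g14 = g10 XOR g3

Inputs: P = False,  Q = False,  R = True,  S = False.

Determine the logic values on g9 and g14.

g9 = False; g14 = False

g1 = R XOR P = True XOR False = True
g2 = S XOR Q = False XOR False = False
g3 = S XOR g2 = False XOR False = False
g4 = g1 XOR g3 = True XOR False = True
g5 = g3 XOR g4 = False XOR True = True
g6 = g3 XOR g1 = False XOR True = True
g9 = g5 XNOR S = True XNOR False = False
g10 = g5 XOR g6 = True XOR True = False
g14 = g10 XOR g3 = False XOR False = False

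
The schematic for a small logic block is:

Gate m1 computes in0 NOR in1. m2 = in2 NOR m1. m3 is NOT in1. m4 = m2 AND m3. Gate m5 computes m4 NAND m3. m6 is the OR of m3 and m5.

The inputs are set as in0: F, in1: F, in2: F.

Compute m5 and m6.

m1 = in0 NOR in1 = F NOR F = T
m2 = in2 NOR m1 = F NOR T = F
m3 = NOT in1 = NOT F = T
m4 = m2 AND m3 = F AND T = F
m5 = m4 NAND m3 = F NAND T = T
m6 = m3 OR m5 = T OR T = T

m5 = T, m6 = T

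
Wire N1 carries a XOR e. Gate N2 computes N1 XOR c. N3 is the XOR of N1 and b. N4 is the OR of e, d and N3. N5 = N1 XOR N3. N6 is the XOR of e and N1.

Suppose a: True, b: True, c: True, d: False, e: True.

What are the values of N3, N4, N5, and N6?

N1 = a XOR e = True XOR True = False
N3 = N1 XOR b = False XOR True = True
N4 = e OR d OR N3 = True OR False OR True = True
N5 = N1 XOR N3 = False XOR True = True
N6 = e XOR N1 = True XOR False = True

N3 = True, N4 = True, N5 = True, N6 = True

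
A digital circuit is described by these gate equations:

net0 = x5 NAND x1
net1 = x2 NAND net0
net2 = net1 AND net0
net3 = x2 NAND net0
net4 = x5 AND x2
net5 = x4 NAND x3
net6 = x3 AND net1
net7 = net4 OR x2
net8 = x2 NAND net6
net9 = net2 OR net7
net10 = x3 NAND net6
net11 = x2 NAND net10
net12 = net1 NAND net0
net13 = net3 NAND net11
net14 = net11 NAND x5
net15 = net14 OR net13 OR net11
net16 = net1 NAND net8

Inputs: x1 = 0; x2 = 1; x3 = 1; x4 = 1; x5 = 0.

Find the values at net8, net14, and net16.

net8 = 1  net14 = 1  net16 = 1

net0 = x5 NAND x1 = 0 NAND 0 = 1
net1 = x2 NAND net0 = 1 NAND 1 = 0
net6 = x3 AND net1 = 1 AND 0 = 0
net8 = x2 NAND net6 = 1 NAND 0 = 1
net10 = x3 NAND net6 = 1 NAND 0 = 1
net11 = x2 NAND net10 = 1 NAND 1 = 0
net14 = net11 NAND x5 = 0 NAND 0 = 1
net16 = net1 NAND net8 = 0 NAND 1 = 1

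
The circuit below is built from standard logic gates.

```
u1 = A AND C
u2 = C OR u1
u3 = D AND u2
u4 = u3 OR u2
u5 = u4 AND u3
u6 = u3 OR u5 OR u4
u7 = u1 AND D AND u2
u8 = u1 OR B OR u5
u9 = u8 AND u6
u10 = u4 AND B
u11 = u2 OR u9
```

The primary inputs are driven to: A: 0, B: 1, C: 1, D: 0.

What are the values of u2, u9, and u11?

u1 = A AND C = 0 AND 1 = 0
u2 = C OR u1 = 1 OR 0 = 1
u3 = D AND u2 = 0 AND 1 = 0
u4 = u3 OR u2 = 0 OR 1 = 1
u5 = u4 AND u3 = 1 AND 0 = 0
u6 = u3 OR u5 OR u4 = 0 OR 0 OR 1 = 1
u8 = u1 OR B OR u5 = 0 OR 1 OR 0 = 1
u9 = u8 AND u6 = 1 AND 1 = 1
u11 = u2 OR u9 = 1 OR 1 = 1

u2 = 1, u9 = 1, u11 = 1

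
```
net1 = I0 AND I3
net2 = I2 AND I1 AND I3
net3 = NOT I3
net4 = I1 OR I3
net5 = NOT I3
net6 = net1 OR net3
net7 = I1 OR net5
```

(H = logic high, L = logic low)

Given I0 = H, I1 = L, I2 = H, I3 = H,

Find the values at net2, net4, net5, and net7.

net2 = L; net4 = H; net5 = L; net7 = L

net2 = I2 AND I1 AND I3 = H AND L AND H = L
net4 = I1 OR I3 = L OR H = H
net5 = NOT I3 = NOT H = L
net7 = I1 OR net5 = L OR L = L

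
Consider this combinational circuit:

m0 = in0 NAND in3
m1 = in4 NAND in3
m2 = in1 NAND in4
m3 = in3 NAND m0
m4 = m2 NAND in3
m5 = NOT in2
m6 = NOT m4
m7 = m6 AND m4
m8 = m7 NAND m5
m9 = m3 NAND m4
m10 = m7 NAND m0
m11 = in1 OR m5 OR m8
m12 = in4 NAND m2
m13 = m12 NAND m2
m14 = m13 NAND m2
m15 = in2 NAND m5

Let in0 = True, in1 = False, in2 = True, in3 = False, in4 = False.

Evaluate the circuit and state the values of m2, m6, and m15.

m2 = True, m6 = False, m15 = True

m2 = in1 NAND in4 = False NAND False = True
m4 = m2 NAND in3 = True NAND False = True
m5 = NOT in2 = NOT True = False
m6 = NOT m4 = NOT True = False
m15 = in2 NAND m5 = True NAND False = True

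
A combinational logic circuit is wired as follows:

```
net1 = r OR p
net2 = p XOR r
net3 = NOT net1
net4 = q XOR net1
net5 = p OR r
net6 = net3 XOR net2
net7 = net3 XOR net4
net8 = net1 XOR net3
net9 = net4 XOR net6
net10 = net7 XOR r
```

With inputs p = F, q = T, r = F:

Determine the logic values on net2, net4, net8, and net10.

net2 = F; net4 = T; net8 = T; net10 = F

net1 = r OR p = F OR F = F
net2 = p XOR r = F XOR F = F
net3 = NOT net1 = NOT F = T
net4 = q XOR net1 = T XOR F = T
net7 = net3 XOR net4 = T XOR T = F
net8 = net1 XOR net3 = F XOR T = T
net10 = net7 XOR r = F XOR F = F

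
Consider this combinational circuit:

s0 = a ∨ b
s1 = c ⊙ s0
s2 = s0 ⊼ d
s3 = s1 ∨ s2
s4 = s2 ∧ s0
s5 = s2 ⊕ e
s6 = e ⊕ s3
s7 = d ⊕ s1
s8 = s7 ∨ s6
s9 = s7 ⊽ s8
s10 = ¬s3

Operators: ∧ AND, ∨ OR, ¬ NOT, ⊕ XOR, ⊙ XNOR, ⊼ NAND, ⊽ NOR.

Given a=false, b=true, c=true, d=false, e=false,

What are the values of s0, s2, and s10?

s0 = true, s2 = true, s10 = false

s0 = a OR b = false OR true = true
s1 = c XNOR s0 = true XNOR true = true
s2 = s0 NAND d = true NAND false = true
s3 = s1 OR s2 = true OR true = true
s10 = NOT s3 = NOT true = false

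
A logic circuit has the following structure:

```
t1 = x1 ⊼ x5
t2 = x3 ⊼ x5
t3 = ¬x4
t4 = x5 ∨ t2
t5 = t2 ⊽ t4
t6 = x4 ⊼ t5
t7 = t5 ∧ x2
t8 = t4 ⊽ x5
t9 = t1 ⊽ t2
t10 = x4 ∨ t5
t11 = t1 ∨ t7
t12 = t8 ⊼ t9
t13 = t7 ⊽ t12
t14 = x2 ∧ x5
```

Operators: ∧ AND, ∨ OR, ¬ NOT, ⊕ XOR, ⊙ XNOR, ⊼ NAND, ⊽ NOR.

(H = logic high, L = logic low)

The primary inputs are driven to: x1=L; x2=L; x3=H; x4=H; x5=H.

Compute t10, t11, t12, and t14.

t1 = x1 NAND x5 = L NAND H = H
t2 = x3 NAND x5 = H NAND H = L
t4 = x5 OR t2 = H OR L = H
t5 = t2 NOR t4 = L NOR H = L
t7 = t5 AND x2 = L AND L = L
t8 = t4 NOR x5 = H NOR H = L
t9 = t1 NOR t2 = H NOR L = L
t10 = x4 OR t5 = H OR L = H
t11 = t1 OR t7 = H OR L = H
t12 = t8 NAND t9 = L NAND L = H
t14 = x2 AND x5 = L AND H = L

t10 = H, t11 = H, t12 = H, t14 = L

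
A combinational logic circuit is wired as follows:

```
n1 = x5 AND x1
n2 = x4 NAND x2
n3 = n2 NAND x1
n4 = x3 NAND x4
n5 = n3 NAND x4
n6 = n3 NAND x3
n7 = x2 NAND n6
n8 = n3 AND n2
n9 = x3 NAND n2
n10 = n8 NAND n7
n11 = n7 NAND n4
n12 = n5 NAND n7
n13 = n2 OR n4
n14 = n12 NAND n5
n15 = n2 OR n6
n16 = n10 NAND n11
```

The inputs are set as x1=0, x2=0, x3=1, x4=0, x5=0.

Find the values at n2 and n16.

n2 = 1, n16 = 1

n2 = x4 NAND x2 = 0 NAND 0 = 1
n3 = n2 NAND x1 = 1 NAND 0 = 1
n4 = x3 NAND x4 = 1 NAND 0 = 1
n6 = n3 NAND x3 = 1 NAND 1 = 0
n7 = x2 NAND n6 = 0 NAND 0 = 1
n8 = n3 AND n2 = 1 AND 1 = 1
n10 = n8 NAND n7 = 1 NAND 1 = 0
n11 = n7 NAND n4 = 1 NAND 1 = 0
n16 = n10 NAND n11 = 0 NAND 0 = 1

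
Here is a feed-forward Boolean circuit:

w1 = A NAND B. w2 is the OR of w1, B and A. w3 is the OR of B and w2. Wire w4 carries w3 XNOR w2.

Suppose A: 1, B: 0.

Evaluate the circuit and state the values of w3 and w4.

w1 = A NAND B = 1 NAND 0 = 1
w2 = w1 OR B OR A = 1 OR 0 OR 1 = 1
w3 = B OR w2 = 0 OR 1 = 1
w4 = w3 XNOR w2 = 1 XNOR 1 = 1

w3 = 1  w4 = 1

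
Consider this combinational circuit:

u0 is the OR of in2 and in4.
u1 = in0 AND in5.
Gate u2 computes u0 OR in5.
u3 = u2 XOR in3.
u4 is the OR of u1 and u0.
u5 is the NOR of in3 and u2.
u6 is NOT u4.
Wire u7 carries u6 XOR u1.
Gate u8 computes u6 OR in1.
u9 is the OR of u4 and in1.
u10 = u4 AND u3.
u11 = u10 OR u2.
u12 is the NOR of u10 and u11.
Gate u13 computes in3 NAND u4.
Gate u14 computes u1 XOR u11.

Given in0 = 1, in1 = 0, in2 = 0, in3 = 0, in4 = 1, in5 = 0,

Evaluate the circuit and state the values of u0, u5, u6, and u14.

u0 = 1, u5 = 0, u6 = 0, u14 = 1

u0 = in2 OR in4 = 0 OR 1 = 1
u1 = in0 AND in5 = 1 AND 0 = 0
u2 = u0 OR in5 = 1 OR 0 = 1
u3 = u2 XOR in3 = 1 XOR 0 = 1
u4 = u1 OR u0 = 0 OR 1 = 1
u5 = in3 NOR u2 = 0 NOR 1 = 0
u6 = NOT u4 = NOT 1 = 0
u10 = u4 AND u3 = 1 AND 1 = 1
u11 = u10 OR u2 = 1 OR 1 = 1
u14 = u1 XOR u11 = 0 XOR 1 = 1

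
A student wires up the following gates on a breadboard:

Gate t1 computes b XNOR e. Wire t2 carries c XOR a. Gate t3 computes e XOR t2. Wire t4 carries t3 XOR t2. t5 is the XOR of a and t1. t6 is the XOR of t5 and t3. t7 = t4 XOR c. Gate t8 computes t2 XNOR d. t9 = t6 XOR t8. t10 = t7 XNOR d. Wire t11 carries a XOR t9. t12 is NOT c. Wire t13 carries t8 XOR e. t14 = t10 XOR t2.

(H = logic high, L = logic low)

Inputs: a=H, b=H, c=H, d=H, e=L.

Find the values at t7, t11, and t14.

t7 = H; t11 = L; t14 = H

t1 = b XNOR e = H XNOR L = L
t2 = c XOR a = H XOR H = L
t3 = e XOR t2 = L XOR L = L
t4 = t3 XOR t2 = L XOR L = L
t5 = a XOR t1 = H XOR L = H
t6 = t5 XOR t3 = H XOR L = H
t7 = t4 XOR c = L XOR H = H
t8 = t2 XNOR d = L XNOR H = L
t9 = t6 XOR t8 = H XOR L = H
t10 = t7 XNOR d = H XNOR H = H
t11 = a XOR t9 = H XOR H = L
t14 = t10 XOR t2 = H XOR L = H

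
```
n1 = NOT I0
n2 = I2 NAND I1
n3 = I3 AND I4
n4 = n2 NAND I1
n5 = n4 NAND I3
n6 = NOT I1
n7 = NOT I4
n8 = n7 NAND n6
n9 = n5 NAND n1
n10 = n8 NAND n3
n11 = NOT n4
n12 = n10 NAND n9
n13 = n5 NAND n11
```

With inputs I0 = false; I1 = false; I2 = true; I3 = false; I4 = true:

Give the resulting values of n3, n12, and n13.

n1 = NOT I0 = NOT false = true
n2 = I2 NAND I1 = true NAND false = true
n3 = I3 AND I4 = false AND true = false
n4 = n2 NAND I1 = true NAND false = true
n5 = n4 NAND I3 = true NAND false = true
n6 = NOT I1 = NOT false = true
n7 = NOT I4 = NOT true = false
n8 = n7 NAND n6 = false NAND true = true
n9 = n5 NAND n1 = true NAND true = false
n10 = n8 NAND n3 = true NAND false = true
n11 = NOT n4 = NOT true = false
n12 = n10 NAND n9 = true NAND false = true
n13 = n5 NAND n11 = true NAND false = true

n3 = false; n12 = true; n13 = true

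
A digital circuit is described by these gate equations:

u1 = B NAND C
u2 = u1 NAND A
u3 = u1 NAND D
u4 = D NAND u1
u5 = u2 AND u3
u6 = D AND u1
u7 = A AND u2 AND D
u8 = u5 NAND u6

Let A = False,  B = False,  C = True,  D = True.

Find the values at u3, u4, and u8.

u1 = B NAND C = False NAND True = True
u2 = u1 NAND A = True NAND False = True
u3 = u1 NAND D = True NAND True = False
u4 = D NAND u1 = True NAND True = False
u5 = u2 AND u3 = True AND False = False
u6 = D AND u1 = True AND True = True
u8 = u5 NAND u6 = False NAND True = True

u3 = False, u4 = False, u8 = True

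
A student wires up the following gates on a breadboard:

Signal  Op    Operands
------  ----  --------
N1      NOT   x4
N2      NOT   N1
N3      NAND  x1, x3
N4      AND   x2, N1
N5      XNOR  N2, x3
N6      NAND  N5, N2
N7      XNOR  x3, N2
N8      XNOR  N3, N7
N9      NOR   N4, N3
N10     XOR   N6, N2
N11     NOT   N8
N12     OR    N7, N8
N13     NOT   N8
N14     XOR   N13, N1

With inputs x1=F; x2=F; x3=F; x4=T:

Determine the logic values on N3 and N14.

N1 = NOT x4 = NOT T = F
N2 = NOT N1 = NOT F = T
N3 = x1 NAND x3 = F NAND F = T
N7 = x3 XNOR N2 = F XNOR T = F
N8 = N3 XNOR N7 = T XNOR F = F
N13 = NOT N8 = NOT F = T
N14 = N13 XOR N1 = T XOR F = T

N3 = T  N14 = T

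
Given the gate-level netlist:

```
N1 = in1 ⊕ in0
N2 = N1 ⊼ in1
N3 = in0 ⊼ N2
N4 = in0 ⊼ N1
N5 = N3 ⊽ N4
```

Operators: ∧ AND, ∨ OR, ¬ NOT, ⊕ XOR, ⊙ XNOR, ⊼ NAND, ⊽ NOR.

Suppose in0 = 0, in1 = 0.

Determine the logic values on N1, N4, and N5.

N1 = 0  N4 = 1  N5 = 0

N1 = in1 XOR in0 = 0 XOR 0 = 0
N2 = N1 NAND in1 = 0 NAND 0 = 1
N3 = in0 NAND N2 = 0 NAND 1 = 1
N4 = in0 NAND N1 = 0 NAND 0 = 1
N5 = N3 NOR N4 = 1 NOR 1 = 0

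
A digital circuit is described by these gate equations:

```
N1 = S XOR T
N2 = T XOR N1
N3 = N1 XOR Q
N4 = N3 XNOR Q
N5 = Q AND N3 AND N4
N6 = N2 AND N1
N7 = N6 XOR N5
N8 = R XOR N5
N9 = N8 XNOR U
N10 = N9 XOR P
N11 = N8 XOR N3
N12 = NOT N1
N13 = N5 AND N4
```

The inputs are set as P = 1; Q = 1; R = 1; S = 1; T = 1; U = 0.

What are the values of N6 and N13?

N1 = S XOR T = 1 XOR 1 = 0
N2 = T XOR N1 = 1 XOR 0 = 1
N3 = N1 XOR Q = 0 XOR 1 = 1
N4 = N3 XNOR Q = 1 XNOR 1 = 1
N5 = Q AND N3 AND N4 = 1 AND 1 AND 1 = 1
N6 = N2 AND N1 = 1 AND 0 = 0
N13 = N5 AND N4 = 1 AND 1 = 1

N6 = 0, N13 = 1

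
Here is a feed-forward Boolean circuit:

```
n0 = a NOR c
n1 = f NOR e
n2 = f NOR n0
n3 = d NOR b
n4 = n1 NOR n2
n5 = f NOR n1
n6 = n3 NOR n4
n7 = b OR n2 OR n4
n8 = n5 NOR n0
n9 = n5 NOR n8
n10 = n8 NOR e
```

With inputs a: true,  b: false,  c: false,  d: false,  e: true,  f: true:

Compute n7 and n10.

n7 = true  n10 = false

n0 = a NOR c = true NOR false = false
n1 = f NOR e = true NOR true = false
n2 = f NOR n0 = true NOR false = false
n4 = n1 NOR n2 = false NOR false = true
n5 = f NOR n1 = true NOR false = false
n7 = b OR n2 OR n4 = false OR false OR true = true
n8 = n5 NOR n0 = false NOR false = true
n10 = n8 NOR e = true NOR true = false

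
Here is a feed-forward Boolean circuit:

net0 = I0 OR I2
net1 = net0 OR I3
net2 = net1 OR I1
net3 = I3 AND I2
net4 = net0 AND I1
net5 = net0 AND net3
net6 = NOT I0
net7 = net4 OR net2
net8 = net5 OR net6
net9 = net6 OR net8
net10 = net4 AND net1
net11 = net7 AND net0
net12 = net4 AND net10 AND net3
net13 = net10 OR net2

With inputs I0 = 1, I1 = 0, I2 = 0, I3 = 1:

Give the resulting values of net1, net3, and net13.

net1 = 1; net3 = 0; net13 = 1

net0 = I0 OR I2 = 1 OR 0 = 1
net1 = net0 OR I3 = 1 OR 1 = 1
net2 = net1 OR I1 = 1 OR 0 = 1
net3 = I3 AND I2 = 1 AND 0 = 0
net4 = net0 AND I1 = 1 AND 0 = 0
net10 = net4 AND net1 = 0 AND 1 = 0
net13 = net10 OR net2 = 0 OR 1 = 1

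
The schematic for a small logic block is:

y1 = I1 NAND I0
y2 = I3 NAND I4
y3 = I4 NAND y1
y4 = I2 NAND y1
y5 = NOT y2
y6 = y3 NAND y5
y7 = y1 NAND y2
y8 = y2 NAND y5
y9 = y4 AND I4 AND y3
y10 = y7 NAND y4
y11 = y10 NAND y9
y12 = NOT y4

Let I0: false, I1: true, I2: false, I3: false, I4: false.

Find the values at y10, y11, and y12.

y10 = true, y11 = true, y12 = false

y1 = I1 NAND I0 = true NAND false = true
y2 = I3 NAND I4 = false NAND false = true
y3 = I4 NAND y1 = false NAND true = true
y4 = I2 NAND y1 = false NAND true = true
y7 = y1 NAND y2 = true NAND true = false
y9 = y4 AND I4 AND y3 = true AND false AND true = false
y10 = y7 NAND y4 = false NAND true = true
y11 = y10 NAND y9 = true NAND false = true
y12 = NOT y4 = NOT true = false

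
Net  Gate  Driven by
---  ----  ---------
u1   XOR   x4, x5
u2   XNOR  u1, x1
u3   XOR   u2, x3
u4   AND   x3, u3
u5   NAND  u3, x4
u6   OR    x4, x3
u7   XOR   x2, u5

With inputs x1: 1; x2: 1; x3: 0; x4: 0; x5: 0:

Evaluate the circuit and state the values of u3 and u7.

u1 = x4 XOR x5 = 0 XOR 0 = 0
u2 = u1 XNOR x1 = 0 XNOR 1 = 0
u3 = u2 XOR x3 = 0 XOR 0 = 0
u5 = u3 NAND x4 = 0 NAND 0 = 1
u7 = x2 XOR u5 = 1 XOR 1 = 0

u3 = 0, u7 = 0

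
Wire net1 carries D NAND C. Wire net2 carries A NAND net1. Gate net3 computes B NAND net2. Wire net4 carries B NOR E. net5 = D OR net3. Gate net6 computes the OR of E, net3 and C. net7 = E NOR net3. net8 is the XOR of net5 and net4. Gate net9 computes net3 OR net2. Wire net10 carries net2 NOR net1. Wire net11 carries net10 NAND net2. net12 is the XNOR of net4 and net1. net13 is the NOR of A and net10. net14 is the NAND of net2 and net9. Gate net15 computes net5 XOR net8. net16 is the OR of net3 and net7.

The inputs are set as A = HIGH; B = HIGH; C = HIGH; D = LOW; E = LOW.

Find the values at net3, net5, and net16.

net3 = HIGH; net5 = HIGH; net16 = HIGH

net1 = D NAND C = LOW NAND HIGH = HIGH
net2 = A NAND net1 = HIGH NAND HIGH = LOW
net3 = B NAND net2 = HIGH NAND LOW = HIGH
net5 = D OR net3 = LOW OR HIGH = HIGH
net7 = E NOR net3 = LOW NOR HIGH = LOW
net16 = net3 OR net7 = HIGH OR LOW = HIGH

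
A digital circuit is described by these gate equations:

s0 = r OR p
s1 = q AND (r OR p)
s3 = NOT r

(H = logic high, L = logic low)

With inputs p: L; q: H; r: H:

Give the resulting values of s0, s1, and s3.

s0 = H, s1 = H, s3 = L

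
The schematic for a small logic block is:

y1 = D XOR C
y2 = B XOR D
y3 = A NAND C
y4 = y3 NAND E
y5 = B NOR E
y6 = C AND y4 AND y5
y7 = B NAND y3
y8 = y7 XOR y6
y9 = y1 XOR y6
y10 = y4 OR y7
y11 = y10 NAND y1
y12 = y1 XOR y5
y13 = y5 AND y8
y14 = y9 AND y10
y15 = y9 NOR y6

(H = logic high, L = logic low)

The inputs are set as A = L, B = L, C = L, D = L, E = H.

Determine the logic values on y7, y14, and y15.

y1 = D XOR C = L XOR L = L
y3 = A NAND C = L NAND L = H
y4 = y3 NAND E = H NAND H = L
y5 = B NOR E = L NOR H = L
y6 = C AND y4 AND y5 = L AND L AND L = L
y7 = B NAND y3 = L NAND H = H
y9 = y1 XOR y6 = L XOR L = L
y10 = y4 OR y7 = L OR H = H
y14 = y9 AND y10 = L AND H = L
y15 = y9 NOR y6 = L NOR L = H

y7 = H  y14 = L  y15 = H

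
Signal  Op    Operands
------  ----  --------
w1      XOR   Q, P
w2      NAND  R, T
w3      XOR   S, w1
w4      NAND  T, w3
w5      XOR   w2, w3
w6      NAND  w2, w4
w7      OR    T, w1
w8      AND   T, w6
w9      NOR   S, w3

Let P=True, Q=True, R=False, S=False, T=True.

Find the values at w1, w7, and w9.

w1 = False, w7 = True, w9 = True

w1 = Q XOR P = True XOR True = False
w3 = S XOR w1 = False XOR False = False
w7 = T OR w1 = True OR False = True
w9 = S NOR w3 = False NOR False = True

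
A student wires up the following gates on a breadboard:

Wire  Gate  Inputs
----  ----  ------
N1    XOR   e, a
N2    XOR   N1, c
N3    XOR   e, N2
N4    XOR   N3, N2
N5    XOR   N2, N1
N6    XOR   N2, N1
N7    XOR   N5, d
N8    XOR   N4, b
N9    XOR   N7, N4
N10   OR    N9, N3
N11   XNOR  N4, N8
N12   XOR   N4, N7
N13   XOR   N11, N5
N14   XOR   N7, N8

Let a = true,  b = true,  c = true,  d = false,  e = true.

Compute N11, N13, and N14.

N11 = false  N13 = true  N14 = true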